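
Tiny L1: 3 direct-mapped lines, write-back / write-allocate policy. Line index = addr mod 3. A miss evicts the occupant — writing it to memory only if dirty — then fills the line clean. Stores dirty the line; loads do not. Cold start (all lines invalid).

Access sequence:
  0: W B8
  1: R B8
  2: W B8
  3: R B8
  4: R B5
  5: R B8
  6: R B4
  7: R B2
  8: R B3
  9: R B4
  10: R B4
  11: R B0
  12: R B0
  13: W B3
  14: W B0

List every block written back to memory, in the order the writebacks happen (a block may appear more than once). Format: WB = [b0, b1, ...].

WB = [8, 3]

0: W B8 → L2 miss [D]
1: R B8 → L2 hit [D]
2: W B8 → L2 hit [D]
3: R B8 → L2 hit [D]
4: R B5 → L2 miss wb→B8 [-]
5: R B8 → L2 miss [-]
6: R B4 → L1 miss [-]
7: R B2 → L2 miss [-]
8: R B3 → L0 miss [-]
9: R B4 → L1 hit [-]
10: R B4 → L1 hit [-]
11: R B0 → L0 miss [-]
12: R B0 → L0 hit [-]
13: W B3 → L0 miss [D]
14: W B0 → L0 miss wb→B3 [D]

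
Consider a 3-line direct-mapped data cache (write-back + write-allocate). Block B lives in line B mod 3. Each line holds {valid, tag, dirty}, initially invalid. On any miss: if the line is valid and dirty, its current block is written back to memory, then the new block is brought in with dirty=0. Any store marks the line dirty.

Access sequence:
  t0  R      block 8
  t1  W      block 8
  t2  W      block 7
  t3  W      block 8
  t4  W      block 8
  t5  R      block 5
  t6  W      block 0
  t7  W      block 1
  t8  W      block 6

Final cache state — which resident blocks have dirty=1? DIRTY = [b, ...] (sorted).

  0 | R B8 → L2 miss [-]
  1 | W B8 → L2 hit [D]
  2 | W B7 → L1 miss [D]
  3 | W B8 → L2 hit [D]
  4 | W B8 → L2 hit [D]
  5 | R B5 → L2 miss wb→B8 [-]
  6 | W B0 → L0 miss [D]
  7 | W B1 → L1 miss wb→B7 [D]
  8 | W B6 → L0 miss wb→B0 [D]

DIRTY = [1, 6]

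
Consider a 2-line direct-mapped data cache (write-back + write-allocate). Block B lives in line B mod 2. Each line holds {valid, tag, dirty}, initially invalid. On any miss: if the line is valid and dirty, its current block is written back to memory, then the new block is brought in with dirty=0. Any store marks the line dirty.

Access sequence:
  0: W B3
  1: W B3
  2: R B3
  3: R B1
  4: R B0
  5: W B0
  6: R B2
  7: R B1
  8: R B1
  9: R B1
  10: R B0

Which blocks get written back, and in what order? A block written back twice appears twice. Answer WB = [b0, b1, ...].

WB = [3, 0]

0: W B3 -> L1 miss  d=D]
1: W B3 -> L1 hit  d=D]
2: R B3 -> L1 hit  d=D]
3: R B1 -> L1 miss wb->B3  d=-]
4: R B0 -> L0 miss  d=-]
5: W B0 -> L0 hit  d=D]
6: R B2 -> L0 miss wb->B0  d=-]
7: R B1 -> L1 hit  d=-]
8: R B1 -> L1 hit  d=-]
9: R B1 -> L1 hit  d=-]
10: R B0 -> L0 miss  d=-]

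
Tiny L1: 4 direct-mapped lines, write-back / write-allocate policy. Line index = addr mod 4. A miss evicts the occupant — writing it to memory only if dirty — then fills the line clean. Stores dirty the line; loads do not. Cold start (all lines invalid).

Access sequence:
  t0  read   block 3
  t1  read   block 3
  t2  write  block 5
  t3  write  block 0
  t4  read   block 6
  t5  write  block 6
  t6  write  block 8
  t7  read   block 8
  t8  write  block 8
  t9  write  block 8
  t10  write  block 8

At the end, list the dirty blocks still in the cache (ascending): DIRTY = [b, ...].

DIRTY = [5, 6, 8]

0: R B3 -> L3 miss  d=-]
1: R B3 -> L3 hit  d=-]
2: W B5 -> L1 miss  d=D]
3: W B0 -> L0 miss  d=D]
4: R B6 -> L2 miss  d=-]
5: W B6 -> L2 hit  d=D]
6: W B8 -> L0 miss wb->B0  d=D]
7: R B8 -> L0 hit  d=D]
8: W B8 -> L0 hit  d=D]
9: W B8 -> L0 hit  d=D]
10: W B8 -> L0 hit  d=D]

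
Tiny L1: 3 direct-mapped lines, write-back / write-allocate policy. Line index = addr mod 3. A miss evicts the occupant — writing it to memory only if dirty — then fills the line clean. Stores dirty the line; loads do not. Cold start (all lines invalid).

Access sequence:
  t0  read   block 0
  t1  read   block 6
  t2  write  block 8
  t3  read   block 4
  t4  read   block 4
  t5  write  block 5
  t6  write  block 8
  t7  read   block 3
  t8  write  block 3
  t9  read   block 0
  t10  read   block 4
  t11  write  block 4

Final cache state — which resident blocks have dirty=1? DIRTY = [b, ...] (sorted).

0: R B0 → L0 miss [-]
1: R B6 → L0 miss [-]
2: W B8 → L2 miss [D]
3: R B4 → L1 miss [-]
4: R B4 → L1 hit [-]
5: W B5 → L2 miss wb→B8 [D]
6: W B8 → L2 miss wb→B5 [D]
7: R B3 → L0 miss [-]
8: W B3 → L0 hit [D]
9: R B0 → L0 miss wb→B3 [-]
10: R B4 → L1 hit [-]
11: W B4 → L1 hit [D]

DIRTY = [4, 8]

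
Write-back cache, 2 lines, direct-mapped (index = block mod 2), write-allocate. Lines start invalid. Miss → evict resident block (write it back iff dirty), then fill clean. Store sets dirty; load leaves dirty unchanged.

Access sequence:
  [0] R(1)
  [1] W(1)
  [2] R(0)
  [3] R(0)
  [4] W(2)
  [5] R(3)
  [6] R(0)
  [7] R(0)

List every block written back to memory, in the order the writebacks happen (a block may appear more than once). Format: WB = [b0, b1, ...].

WB = [1, 2]

0: R B1 -> L1 miss  d=-]
1: W B1 -> L1 hit  d=D]
2: R B0 -> L0 miss  d=-]
3: R B0 -> L0 hit  d=-]
4: W B2 -> L0 miss  d=D]
5: R B3 -> L1 miss wb->B1  d=-]
6: R B0 -> L0 miss wb->B2  d=-]
7: R B0 -> L0 hit  d=-]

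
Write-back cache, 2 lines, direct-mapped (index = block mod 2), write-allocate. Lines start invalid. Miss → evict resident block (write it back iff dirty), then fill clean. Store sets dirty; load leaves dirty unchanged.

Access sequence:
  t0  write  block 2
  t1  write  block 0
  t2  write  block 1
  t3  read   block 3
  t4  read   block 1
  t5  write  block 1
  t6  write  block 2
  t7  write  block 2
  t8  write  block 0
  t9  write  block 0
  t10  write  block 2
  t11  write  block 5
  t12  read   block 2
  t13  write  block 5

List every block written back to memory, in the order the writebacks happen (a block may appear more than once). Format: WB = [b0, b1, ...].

WB = [2, 1, 0, 2, 0, 1]

0: W B2 -> L0 miss  d=D]
1: W B0 -> L0 miss wb->B2  d=D]
2: W B1 -> L1 miss  d=D]
3: R B3 -> L1 miss wb->B1  d=-]
4: R B1 -> L1 miss  d=-]
5: W B1 -> L1 hit  d=D]
6: W B2 -> L0 miss wb->B0  d=D]
7: W B2 -> L0 hit  d=D]
8: W B0 -> L0 miss wb->B2  d=D]
9: W B0 -> L0 hit  d=D]
10: W B2 -> L0 miss wb->B0  d=D]
11: W B5 -> L1 miss wb->B1  d=D]
12: R B2 -> L0 hit  d=D]
13: W B5 -> L1 hit  d=D]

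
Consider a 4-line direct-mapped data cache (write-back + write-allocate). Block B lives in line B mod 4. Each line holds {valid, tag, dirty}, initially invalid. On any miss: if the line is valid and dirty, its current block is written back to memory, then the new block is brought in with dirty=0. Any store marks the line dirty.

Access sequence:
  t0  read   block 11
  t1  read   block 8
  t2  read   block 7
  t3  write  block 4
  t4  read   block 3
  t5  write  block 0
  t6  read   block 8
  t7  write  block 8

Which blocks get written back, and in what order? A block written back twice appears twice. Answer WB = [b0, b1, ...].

0: R B11 → L3 miss [-]
1: R B8 → L0 miss [-]
2: R B7 → L3 miss [-]
3: W B4 → L0 miss [D]
4: R B3 → L3 miss [-]
5: W B0 → L0 miss wb→B4 [D]
6: R B8 → L0 miss wb→B0 [-]
7: W B8 → L0 hit [D]

WB = [4, 0]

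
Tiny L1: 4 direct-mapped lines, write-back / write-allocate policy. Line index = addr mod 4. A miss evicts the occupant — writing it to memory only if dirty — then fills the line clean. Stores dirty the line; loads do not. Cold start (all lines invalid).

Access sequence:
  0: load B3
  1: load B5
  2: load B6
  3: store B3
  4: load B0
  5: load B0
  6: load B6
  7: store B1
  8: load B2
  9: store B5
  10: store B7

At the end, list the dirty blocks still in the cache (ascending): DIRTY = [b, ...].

DIRTY = [5, 7]

  0 | R B3 → L3 miss [-]
  1 | R B5 → L1 miss [-]
  2 | R B6 → L2 miss [-]
  3 | W B3 → L3 hit [D]
  4 | R B0 → L0 miss [-]
  5 | R B0 → L0 hit [-]
  6 | R B6 → L2 hit [-]
  7 | W B1 → L1 miss [D]
  8 | R B2 → L2 miss [-]
  9 | W B5 → L1 miss wb→B1 [D]
  10 | W B7 → L3 miss wb→B3 [D]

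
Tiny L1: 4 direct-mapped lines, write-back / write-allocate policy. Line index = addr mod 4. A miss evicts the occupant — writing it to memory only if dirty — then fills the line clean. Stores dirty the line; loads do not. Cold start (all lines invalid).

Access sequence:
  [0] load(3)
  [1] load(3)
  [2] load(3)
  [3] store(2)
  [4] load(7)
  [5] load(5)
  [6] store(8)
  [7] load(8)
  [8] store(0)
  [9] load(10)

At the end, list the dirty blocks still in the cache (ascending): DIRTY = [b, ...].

0: R B3 -> L3 miss  d=-]
1: R B3 -> L3 hit  d=-]
2: R B3 -> L3 hit  d=-]
3: W B2 -> L2 miss  d=D]
4: R B7 -> L3 miss  d=-]
5: R B5 -> L1 miss  d=-]
6: W B8 -> L0 miss  d=D]
7: R B8 -> L0 hit  d=D]
8: W B0 -> L0 miss wb->B8  d=D]
9: R B10 -> L2 miss wb->B2  d=-]

DIRTY = [0]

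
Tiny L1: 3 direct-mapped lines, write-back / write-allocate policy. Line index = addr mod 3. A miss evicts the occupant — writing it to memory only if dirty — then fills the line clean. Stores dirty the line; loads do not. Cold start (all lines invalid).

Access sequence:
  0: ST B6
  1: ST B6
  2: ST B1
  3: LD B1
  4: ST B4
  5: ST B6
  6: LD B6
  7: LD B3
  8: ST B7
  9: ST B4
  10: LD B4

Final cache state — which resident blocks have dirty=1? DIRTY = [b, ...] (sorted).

0: W B6 → L0 miss [D]
1: W B6 → L0 hit [D]
2: W B1 → L1 miss [D]
3: R B1 → L1 hit [D]
4: W B4 → L1 miss wb→B1 [D]
5: W B6 → L0 hit [D]
6: R B6 → L0 hit [D]
7: R B3 → L0 miss wb→B6 [-]
8: W B7 → L1 miss wb→B4 [D]
9: W B4 → L1 miss wb→B7 [D]
10: R B4 → L1 hit [D]

DIRTY = [4]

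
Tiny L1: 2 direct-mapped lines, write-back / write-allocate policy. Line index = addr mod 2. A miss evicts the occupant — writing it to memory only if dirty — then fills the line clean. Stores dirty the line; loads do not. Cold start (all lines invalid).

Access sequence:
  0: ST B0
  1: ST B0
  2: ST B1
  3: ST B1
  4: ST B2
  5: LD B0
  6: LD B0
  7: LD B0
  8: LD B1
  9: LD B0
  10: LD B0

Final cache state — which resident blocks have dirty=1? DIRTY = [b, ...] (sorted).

DIRTY = [1]

  0 | W B0 → L0 miss [D]
  1 | W B0 → L0 hit [D]
  2 | W B1 → L1 miss [D]
  3 | W B1 → L1 hit [D]
  4 | W B2 → L0 miss wb→B0 [D]
  5 | R B0 → L0 miss wb→B2 [-]
  6 | R B0 → L0 hit [-]
  7 | R B0 → L0 hit [-]
  8 | R B1 → L1 hit [D]
  9 | R B0 → L0 hit [-]
  10 | R B0 → L0 hit [-]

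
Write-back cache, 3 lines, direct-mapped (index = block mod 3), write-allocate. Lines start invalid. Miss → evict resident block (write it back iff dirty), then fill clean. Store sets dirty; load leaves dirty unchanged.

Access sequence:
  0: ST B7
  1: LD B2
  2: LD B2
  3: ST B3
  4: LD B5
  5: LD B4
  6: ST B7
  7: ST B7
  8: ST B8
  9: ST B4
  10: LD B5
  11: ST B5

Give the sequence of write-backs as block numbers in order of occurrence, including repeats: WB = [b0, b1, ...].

WB = [7, 7, 8]

0: W B7 -> L1 miss  d=D]
1: R B2 -> L2 miss  d=-]
2: R B2 -> L2 hit  d=-]
3: W B3 -> L0 miss  d=D]
4: R B5 -> L2 miss  d=-]
5: R B4 -> L1 miss wb->B7  d=-]
6: W B7 -> L1 miss  d=D]
7: W B7 -> L1 hit  d=D]
8: W B8 -> L2 miss  d=D]
9: W B4 -> L1 miss wb->B7  d=D]
10: R B5 -> L2 miss wb->B8  d=-]
11: W B5 -> L2 hit  d=D]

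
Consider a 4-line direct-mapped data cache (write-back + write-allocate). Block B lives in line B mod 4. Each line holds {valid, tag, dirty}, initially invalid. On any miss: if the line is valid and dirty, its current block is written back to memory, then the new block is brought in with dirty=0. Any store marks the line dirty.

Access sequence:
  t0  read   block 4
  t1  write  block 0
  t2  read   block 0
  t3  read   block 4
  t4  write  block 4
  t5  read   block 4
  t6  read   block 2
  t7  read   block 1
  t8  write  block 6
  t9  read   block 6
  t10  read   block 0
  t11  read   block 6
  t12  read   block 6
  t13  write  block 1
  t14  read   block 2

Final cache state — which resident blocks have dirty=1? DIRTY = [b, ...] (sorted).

DIRTY = [1]

0: R B4 -> L0 miss  d=-]
1: W B0 -> L0 miss  d=D]
2: R B0 -> L0 hit  d=D]
3: R B4 -> L0 miss wb->B0  d=-]
4: W B4 -> L0 hit  d=D]
5: R B4 -> L0 hit  d=D]
6: R B2 -> L2 miss  d=-]
7: R B1 -> L1 miss  d=-]
8: W B6 -> L2 miss  d=D]
9: R B6 -> L2 hit  d=D]
10: R B0 -> L0 miss wb->B4  d=-]
11: R B6 -> L2 hit  d=D]
12: R B6 -> L2 hit  d=D]
13: W B1 -> L1 hit  d=D]
14: R B2 -> L2 miss wb->B6  d=-]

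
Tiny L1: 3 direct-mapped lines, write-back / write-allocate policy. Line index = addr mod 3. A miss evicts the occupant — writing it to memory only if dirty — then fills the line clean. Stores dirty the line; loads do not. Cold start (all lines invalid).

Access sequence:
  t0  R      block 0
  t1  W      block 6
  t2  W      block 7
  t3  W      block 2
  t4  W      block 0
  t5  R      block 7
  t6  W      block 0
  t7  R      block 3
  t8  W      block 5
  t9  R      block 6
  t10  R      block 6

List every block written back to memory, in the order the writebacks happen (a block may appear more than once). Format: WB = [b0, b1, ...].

WB = [6, 0, 2]

0: R B0 -> L0 miss  d=-]
1: W B6 -> L0 miss  d=D]
2: W B7 -> L1 miss  d=D]
3: W B2 -> L2 miss  d=D]
4: W B0 -> L0 miss wb->B6  d=D]
5: R B7 -> L1 hit  d=D]
6: W B0 -> L0 hit  d=D]
7: R B3 -> L0 miss wb->B0  d=-]
8: W B5 -> L2 miss wb->B2  d=D]
9: R B6 -> L0 miss  d=-]
10: R B6 -> L0 hit  d=-]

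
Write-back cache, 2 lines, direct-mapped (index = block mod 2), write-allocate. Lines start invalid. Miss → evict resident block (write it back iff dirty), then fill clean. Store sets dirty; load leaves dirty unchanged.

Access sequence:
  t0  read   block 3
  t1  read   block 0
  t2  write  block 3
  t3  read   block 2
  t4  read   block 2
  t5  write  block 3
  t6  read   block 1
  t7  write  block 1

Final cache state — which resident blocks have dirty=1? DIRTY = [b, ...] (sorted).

DIRTY = [1]

0: R B3 -> L1 miss  d=-]
1: R B0 -> L0 miss  d=-]
2: W B3 -> L1 hit  d=D]
3: R B2 -> L0 miss  d=-]
4: R B2 -> L0 hit  d=-]
5: W B3 -> L1 hit  d=D]
6: R B1 -> L1 miss wb->B3  d=-]
7: W B1 -> L1 hit  d=D]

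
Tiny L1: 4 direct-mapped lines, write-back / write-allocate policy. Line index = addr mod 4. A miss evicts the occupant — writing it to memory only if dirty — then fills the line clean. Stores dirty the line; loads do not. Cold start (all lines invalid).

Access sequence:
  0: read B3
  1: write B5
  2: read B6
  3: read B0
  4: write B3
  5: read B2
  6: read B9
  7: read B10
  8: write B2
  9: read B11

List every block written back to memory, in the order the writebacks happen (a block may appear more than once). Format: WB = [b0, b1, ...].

WB = [5, 3]

0: R B3 → L3 miss [-]
1: W B5 → L1 miss [D]
2: R B6 → L2 miss [-]
3: R B0 → L0 miss [-]
4: W B3 → L3 hit [D]
5: R B2 → L2 miss [-]
6: R B9 → L1 miss wb→B5 [-]
7: R B10 → L2 miss [-]
8: W B2 → L2 miss [D]
9: R B11 → L3 miss wb→B3 [-]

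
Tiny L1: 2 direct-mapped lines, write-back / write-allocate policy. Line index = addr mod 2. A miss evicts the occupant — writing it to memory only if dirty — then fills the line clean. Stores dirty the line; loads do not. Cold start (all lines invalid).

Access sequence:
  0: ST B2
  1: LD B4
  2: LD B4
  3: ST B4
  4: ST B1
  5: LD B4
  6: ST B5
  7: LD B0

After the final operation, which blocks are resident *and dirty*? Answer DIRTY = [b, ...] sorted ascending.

DIRTY = [5]

0: W B2 → L0 miss [D]
1: R B4 → L0 miss wb→B2 [-]
2: R B4 → L0 hit [-]
3: W B4 → L0 hit [D]
4: W B1 → L1 miss [D]
5: R B4 → L0 hit [D]
6: W B5 → L1 miss wb→B1 [D]
7: R B0 → L0 miss wb→B4 [-]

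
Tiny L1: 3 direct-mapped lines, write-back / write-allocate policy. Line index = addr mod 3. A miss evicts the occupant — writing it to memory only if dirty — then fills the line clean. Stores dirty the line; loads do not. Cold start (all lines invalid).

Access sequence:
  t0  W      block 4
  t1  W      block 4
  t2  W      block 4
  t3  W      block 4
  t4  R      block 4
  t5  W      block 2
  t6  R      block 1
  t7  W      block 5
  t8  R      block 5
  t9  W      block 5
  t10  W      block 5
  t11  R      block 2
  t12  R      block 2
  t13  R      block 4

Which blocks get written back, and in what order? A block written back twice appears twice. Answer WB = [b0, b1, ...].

  0 | W B4 → L1 miss [D]
  1 | W B4 → L1 hit [D]
  2 | W B4 → L1 hit [D]
  3 | W B4 → L1 hit [D]
  4 | R B4 → L1 hit [D]
  5 | W B2 → L2 miss [D]
  6 | R B1 → L1 miss wb→B4 [-]
  7 | W B5 → L2 miss wb→B2 [D]
  8 | R B5 → L2 hit [D]
  9 | W B5 → L2 hit [D]
  10 | W B5 → L2 hit [D]
  11 | R B2 → L2 miss wb→B5 [-]
  12 | R B2 → L2 hit [-]
  13 | R B4 → L1 miss [-]

WB = [4, 2, 5]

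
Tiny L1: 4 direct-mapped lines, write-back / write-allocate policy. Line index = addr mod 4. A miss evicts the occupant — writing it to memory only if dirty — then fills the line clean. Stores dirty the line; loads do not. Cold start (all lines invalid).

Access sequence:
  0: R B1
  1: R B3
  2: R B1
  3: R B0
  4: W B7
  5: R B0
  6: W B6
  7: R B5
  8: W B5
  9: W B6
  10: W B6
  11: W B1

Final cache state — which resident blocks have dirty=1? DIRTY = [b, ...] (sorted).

0: R B1 -> L1 miss  d=-]
1: R B3 -> L3 miss  d=-]
2: R B1 -> L1 hit  d=-]
3: R B0 -> L0 miss  d=-]
4: W B7 -> L3 miss  d=D]
5: R B0 -> L0 hit  d=-]
6: W B6 -> L2 miss  d=D]
7: R B5 -> L1 miss  d=-]
8: W B5 -> L1 hit  d=D]
9: W B6 -> L2 hit  d=D]
10: W B6 -> L2 hit  d=D]
11: W B1 -> L1 miss wb->B5  d=D]

DIRTY = [1, 6, 7]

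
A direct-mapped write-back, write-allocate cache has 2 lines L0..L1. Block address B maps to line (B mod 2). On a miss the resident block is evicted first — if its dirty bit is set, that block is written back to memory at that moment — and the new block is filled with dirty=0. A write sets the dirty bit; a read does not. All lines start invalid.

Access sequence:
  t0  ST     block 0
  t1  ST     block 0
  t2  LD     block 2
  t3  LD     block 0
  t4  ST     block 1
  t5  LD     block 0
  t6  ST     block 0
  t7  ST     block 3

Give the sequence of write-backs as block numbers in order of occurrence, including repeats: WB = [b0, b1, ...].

WB = [0, 1]

0: W B0 → L0 miss [D]
1: W B0 → L0 hit [D]
2: R B2 → L0 miss wb→B0 [-]
3: R B0 → L0 miss [-]
4: W B1 → L1 miss [D]
5: R B0 → L0 hit [-]
6: W B0 → L0 hit [D]
7: W B3 → L1 miss wb→B1 [D]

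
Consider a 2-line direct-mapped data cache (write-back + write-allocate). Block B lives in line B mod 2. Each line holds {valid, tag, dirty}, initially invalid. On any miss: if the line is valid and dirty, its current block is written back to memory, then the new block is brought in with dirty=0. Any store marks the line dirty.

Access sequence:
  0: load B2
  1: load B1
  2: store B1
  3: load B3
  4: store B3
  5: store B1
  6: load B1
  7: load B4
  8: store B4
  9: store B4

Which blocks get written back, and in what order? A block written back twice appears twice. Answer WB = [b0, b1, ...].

WB = [1, 3]

0: R B2 -> L0 miss  d=-]
1: R B1 -> L1 miss  d=-]
2: W B1 -> L1 hit  d=D]
3: R B3 -> L1 miss wb->B1  d=-]
4: W B3 -> L1 hit  d=D]
5: W B1 -> L1 miss wb->B3  d=D]
6: R B1 -> L1 hit  d=D]
7: R B4 -> L0 miss  d=-]
8: W B4 -> L0 hit  d=D]
9: W B4 -> L0 hit  d=D]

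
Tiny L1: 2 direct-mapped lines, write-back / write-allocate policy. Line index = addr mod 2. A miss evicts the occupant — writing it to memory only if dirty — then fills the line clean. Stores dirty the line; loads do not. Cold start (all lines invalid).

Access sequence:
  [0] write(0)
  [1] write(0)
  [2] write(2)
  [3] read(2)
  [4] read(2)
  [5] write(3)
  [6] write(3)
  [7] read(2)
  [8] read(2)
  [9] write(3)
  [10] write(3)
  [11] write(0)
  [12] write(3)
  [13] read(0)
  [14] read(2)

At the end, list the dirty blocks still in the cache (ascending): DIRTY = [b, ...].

0: W B0 -> L0 miss  d=D]
1: W B0 -> L0 hit  d=D]
2: W B2 -> L0 miss wb->B0  d=D]
3: R B2 -> L0 hit  d=D]
4: R B2 -> L0 hit  d=D]
5: W B3 -> L1 miss  d=D]
6: W B3 -> L1 hit  d=D]
7: R B2 -> L0 hit  d=D]
8: R B2 -> L0 hit  d=D]
9: W B3 -> L1 hit  d=D]
10: W B3 -> L1 hit  d=D]
11: W B0 -> L0 miss wb->B2  d=D]
12: W B3 -> L1 hit  d=D]
13: R B0 -> L0 hit  d=D]
14: R B2 -> L0 miss wb->B0  d=-]

DIRTY = [3]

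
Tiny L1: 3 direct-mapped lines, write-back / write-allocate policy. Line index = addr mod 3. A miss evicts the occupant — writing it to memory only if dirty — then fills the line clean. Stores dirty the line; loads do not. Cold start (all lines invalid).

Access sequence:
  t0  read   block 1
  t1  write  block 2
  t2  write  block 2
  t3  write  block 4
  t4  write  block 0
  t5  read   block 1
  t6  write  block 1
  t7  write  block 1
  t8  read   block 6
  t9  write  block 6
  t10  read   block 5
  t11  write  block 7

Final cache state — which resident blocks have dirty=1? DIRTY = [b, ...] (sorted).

0: R B1 -> L1 miss  d=-]
1: W B2 -> L2 miss  d=D]
2: W B2 -> L2 hit  d=D]
3: W B4 -> L1 miss  d=D]
4: W B0 -> L0 miss  d=D]
5: R B1 -> L1 miss wb->B4  d=-]
6: W B1 -> L1 hit  d=D]
7: W B1 -> L1 hit  d=D]
8: R B6 -> L0 miss wb->B0  d=-]
9: W B6 -> L0 hit  d=D]
10: R B5 -> L2 miss wb->B2  d=-]
11: W B7 -> L1 miss wb->B1  d=D]

DIRTY = [6, 7]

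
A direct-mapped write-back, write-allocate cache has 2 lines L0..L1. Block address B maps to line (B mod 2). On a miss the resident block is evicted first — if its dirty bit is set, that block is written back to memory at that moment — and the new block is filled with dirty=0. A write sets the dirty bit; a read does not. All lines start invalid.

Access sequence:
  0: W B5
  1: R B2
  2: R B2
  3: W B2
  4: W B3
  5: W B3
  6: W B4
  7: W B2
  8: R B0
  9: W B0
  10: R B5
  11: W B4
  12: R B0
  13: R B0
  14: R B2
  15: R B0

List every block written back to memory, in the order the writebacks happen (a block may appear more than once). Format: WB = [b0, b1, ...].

WB = [5, 2, 4, 2, 3, 0, 4]

0: W B5 → L1 miss [D]
1: R B2 → L0 miss [-]
2: R B2 → L0 hit [-]
3: W B2 → L0 hit [D]
4: W B3 → L1 miss wb→B5 [D]
5: W B3 → L1 hit [D]
6: W B4 → L0 miss wb→B2 [D]
7: W B2 → L0 miss wb→B4 [D]
8: R B0 → L0 miss wb→B2 [-]
9: W B0 → L0 hit [D]
10: R B5 → L1 miss wb→B3 [-]
11: W B4 → L0 miss wb→B0 [D]
12: R B0 → L0 miss wb→B4 [-]
13: R B0 → L0 hit [-]
14: R B2 → L0 miss [-]
15: R B0 → L0 miss [-]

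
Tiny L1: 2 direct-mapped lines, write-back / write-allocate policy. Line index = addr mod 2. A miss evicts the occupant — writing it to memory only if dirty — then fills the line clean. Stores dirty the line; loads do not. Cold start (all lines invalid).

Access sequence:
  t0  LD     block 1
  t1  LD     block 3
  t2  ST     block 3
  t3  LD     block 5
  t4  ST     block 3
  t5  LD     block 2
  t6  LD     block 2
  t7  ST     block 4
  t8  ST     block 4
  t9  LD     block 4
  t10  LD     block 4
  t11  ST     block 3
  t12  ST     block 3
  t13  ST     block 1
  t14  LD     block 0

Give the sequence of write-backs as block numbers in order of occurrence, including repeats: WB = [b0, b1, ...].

WB = [3, 3, 4]

0: R B1 → L1 miss [-]
1: R B3 → L1 miss [-]
2: W B3 → L1 hit [D]
3: R B5 → L1 miss wb→B3 [-]
4: W B3 → L1 miss [D]
5: R B2 → L0 miss [-]
6: R B2 → L0 hit [-]
7: W B4 → L0 miss [D]
8: W B4 → L0 hit [D]
9: R B4 → L0 hit [D]
10: R B4 → L0 hit [D]
11: W B3 → L1 hit [D]
12: W B3 → L1 hit [D]
13: W B1 → L1 miss wb→B3 [D]
14: R B0 → L0 miss wb→B4 [-]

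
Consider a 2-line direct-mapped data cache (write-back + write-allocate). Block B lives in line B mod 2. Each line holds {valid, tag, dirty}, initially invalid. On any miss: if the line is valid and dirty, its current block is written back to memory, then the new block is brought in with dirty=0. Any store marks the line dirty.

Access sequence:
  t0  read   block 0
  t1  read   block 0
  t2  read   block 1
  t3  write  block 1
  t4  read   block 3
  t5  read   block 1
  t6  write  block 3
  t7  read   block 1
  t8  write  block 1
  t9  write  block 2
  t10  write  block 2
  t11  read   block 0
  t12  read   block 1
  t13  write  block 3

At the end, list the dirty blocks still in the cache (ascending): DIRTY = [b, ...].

DIRTY = [3]

  0 | R B0 → L0 miss [-]
  1 | R B0 → L0 hit [-]
  2 | R B1 → L1 miss [-]
  3 | W B1 → L1 hit [D]
  4 | R B3 → L1 miss wb→B1 [-]
  5 | R B1 → L1 miss [-]
  6 | W B3 → L1 miss [D]
  7 | R B1 → L1 miss wb→B3 [-]
  8 | W B1 → L1 hit [D]
  9 | W B2 → L0 miss [D]
  10 | W B2 → L0 hit [D]
  11 | R B0 → L0 miss wb→B2 [-]
  12 | R B1 → L1 hit [D]
  13 | W B3 → L1 miss wb→B1 [D]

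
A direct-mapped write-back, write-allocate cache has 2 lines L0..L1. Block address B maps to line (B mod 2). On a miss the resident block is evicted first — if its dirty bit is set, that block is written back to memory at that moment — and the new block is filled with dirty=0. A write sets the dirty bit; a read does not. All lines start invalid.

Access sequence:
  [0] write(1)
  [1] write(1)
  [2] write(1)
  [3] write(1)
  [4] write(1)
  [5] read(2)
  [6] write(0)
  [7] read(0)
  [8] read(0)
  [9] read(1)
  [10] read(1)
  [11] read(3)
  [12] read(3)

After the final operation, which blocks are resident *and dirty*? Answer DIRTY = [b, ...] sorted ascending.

DIRTY = [0]

  0 | W B1 → L1 miss [D]
  1 | W B1 → L1 hit [D]
  2 | W B1 → L1 hit [D]
  3 | W B1 → L1 hit [D]
  4 | W B1 → L1 hit [D]
  5 | R B2 → L0 miss [-]
  6 | W B0 → L0 miss [D]
  7 | R B0 → L0 hit [D]
  8 | R B0 → L0 hit [D]
  9 | R B1 → L1 hit [D]
  10 | R B1 → L1 hit [D]
  11 | R B3 → L1 miss wb→B1 [-]
  12 | R B3 → L1 hit [-]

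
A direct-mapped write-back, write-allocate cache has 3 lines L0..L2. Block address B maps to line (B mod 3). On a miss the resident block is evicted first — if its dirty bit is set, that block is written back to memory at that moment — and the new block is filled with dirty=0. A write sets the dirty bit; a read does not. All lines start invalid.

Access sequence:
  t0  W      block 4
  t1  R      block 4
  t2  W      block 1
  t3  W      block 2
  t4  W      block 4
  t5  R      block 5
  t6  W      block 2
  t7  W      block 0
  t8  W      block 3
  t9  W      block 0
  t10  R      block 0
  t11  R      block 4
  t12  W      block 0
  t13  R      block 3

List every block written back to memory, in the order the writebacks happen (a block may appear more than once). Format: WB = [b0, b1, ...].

0: W B4 -> L1 miss  d=D]
1: R B4 -> L1 hit  d=D]
2: W B1 -> L1 miss wb->B4  d=D]
3: W B2 -> L2 miss  d=D]
4: W B4 -> L1 miss wb->B1  d=D]
5: R B5 -> L2 miss wb->B2  d=-]
6: W B2 -> L2 miss  d=D]
7: W B0 -> L0 miss  d=D]
8: W B3 -> L0 miss wb->B0  d=D]
9: W B0 -> L0 miss wb->B3  d=D]
10: R B0 -> L0 hit  d=D]
11: R B4 -> L1 hit  d=D]
12: W B0 -> L0 hit  d=D]
13: R B3 -> L0 miss wb->B0  d=-]

WB = [4, 1, 2, 0, 3, 0]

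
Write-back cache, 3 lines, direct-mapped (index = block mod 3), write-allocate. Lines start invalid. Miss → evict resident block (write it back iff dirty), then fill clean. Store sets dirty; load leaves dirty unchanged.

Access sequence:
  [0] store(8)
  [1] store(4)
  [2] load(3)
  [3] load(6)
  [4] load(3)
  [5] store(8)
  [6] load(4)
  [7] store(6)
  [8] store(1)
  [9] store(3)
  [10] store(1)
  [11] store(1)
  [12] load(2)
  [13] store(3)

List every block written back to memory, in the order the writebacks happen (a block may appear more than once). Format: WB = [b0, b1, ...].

0: W B8 -> L2 miss  d=D]
1: W B4 -> L1 miss  d=D]
2: R B3 -> L0 miss  d=-]
3: R B6 -> L0 miss  d=-]
4: R B3 -> L0 miss  d=-]
5: W B8 -> L2 hit  d=D]
6: R B4 -> L1 hit  d=D]
7: W B6 -> L0 miss  d=D]
8: W B1 -> L1 miss wb->B4  d=D]
9: W B3 -> L0 miss wb->B6  d=D]
10: W B1 -> L1 hit  d=D]
11: W B1 -> L1 hit  d=D]
12: R B2 -> L2 miss wb->B8  d=-]
13: W B3 -> L0 hit  d=D]

WB = [4, 6, 8]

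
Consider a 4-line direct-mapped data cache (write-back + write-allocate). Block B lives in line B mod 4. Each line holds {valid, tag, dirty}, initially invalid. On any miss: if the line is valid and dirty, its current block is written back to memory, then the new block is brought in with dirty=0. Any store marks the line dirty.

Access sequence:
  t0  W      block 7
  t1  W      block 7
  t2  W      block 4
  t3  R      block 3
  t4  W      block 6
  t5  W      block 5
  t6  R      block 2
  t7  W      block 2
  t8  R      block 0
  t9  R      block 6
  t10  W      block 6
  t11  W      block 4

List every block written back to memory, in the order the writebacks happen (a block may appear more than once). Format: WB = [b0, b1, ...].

WB = [7, 6, 4, 2]

0: W B7 → L3 miss [D]
1: W B7 → L3 hit [D]
2: W B4 → L0 miss [D]
3: R B3 → L3 miss wb→B7 [-]
4: W B6 → L2 miss [D]
5: W B5 → L1 miss [D]
6: R B2 → L2 miss wb→B6 [-]
7: W B2 → L2 hit [D]
8: R B0 → L0 miss wb→B4 [-]
9: R B6 → L2 miss wb→B2 [-]
10: W B6 → L2 hit [D]
11: W B4 → L0 miss [D]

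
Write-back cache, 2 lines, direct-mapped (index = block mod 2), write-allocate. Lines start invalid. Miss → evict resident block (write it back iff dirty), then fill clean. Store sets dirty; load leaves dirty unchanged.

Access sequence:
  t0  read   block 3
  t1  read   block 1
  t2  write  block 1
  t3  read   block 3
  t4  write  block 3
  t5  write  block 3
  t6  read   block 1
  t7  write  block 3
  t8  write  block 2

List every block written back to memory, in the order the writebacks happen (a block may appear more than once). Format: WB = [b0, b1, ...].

0: R B3 → L1 miss [-]
1: R B1 → L1 miss [-]
2: W B1 → L1 hit [D]
3: R B3 → L1 miss wb→B1 [-]
4: W B3 → L1 hit [D]
5: W B3 → L1 hit [D]
6: R B1 → L1 miss wb→B3 [-]
7: W B3 → L1 miss [D]
8: W B2 → L0 miss [D]

WB = [1, 3]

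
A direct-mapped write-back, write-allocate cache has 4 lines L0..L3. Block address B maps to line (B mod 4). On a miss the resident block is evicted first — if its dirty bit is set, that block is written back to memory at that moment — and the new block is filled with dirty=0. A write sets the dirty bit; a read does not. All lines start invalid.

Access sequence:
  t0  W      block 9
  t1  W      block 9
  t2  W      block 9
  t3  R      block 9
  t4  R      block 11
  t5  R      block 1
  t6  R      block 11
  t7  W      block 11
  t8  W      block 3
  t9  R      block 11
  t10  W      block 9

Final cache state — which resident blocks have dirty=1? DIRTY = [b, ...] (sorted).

DIRTY = [9]

  0 | W B9 → L1 miss [D]
  1 | W B9 → L1 hit [D]
  2 | W B9 → L1 hit [D]
  3 | R B9 → L1 hit [D]
  4 | R B11 → L3 miss [-]
  5 | R B1 → L1 miss wb→B9 [-]
  6 | R B11 → L3 hit [-]
  7 | W B11 → L3 hit [D]
  8 | W B3 → L3 miss wb→B11 [D]
  9 | R B11 → L3 miss wb→B3 [-]
  10 | W B9 → L1 miss [D]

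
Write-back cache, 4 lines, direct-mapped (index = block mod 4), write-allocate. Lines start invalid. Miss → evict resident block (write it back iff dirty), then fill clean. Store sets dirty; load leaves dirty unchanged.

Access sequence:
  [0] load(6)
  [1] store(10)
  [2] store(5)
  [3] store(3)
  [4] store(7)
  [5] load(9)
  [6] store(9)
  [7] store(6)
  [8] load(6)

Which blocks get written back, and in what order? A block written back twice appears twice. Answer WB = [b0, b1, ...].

WB = [3, 5, 10]

  0 | R B6 → L2 miss [-]
  1 | W B10 → L2 miss [D]
  2 | W B5 → L1 miss [D]
  3 | W B3 → L3 miss [D]
  4 | W B7 → L3 miss wb→B3 [D]
  5 | R B9 → L1 miss wb→B5 [-]
  6 | W B9 → L1 hit [D]
  7 | W B6 → L2 miss wb→B10 [D]
  8 | R B6 → L2 hit [D]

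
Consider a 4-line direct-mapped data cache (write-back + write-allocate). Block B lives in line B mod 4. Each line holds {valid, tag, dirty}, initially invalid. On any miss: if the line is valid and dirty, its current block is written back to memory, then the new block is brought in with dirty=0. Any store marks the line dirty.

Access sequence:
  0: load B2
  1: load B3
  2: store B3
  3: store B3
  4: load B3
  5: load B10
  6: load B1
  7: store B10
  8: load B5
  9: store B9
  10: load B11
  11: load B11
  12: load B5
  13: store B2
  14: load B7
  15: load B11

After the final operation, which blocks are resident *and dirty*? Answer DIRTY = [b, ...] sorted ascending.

0: R B2 → L2 miss [-]
1: R B3 → L3 miss [-]
2: W B3 → L3 hit [D]
3: W B3 → L3 hit [D]
4: R B3 → L3 hit [D]
5: R B10 → L2 miss [-]
6: R B1 → L1 miss [-]
7: W B10 → L2 hit [D]
8: R B5 → L1 miss [-]
9: W B9 → L1 miss [D]
10: R B11 → L3 miss wb→B3 [-]
11: R B11 → L3 hit [-]
12: R B5 → L1 miss wb→B9 [-]
13: W B2 → L2 miss wb→B10 [D]
14: R B7 → L3 miss [-]
15: R B11 → L3 miss [-]

DIRTY = [2]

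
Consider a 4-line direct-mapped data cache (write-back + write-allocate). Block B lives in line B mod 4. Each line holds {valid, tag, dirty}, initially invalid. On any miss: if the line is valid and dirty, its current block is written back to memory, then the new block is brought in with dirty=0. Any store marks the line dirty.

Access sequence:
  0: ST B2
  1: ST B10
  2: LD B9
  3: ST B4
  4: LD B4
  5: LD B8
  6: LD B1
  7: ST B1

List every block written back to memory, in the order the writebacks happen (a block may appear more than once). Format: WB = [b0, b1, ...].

0: W B2 → L2 miss [D]
1: W B10 → L2 miss wb→B2 [D]
2: R B9 → L1 miss [-]
3: W B4 → L0 miss [D]
4: R B4 → L0 hit [D]
5: R B8 → L0 miss wb→B4 [-]
6: R B1 → L1 miss [-]
7: W B1 → L1 hit [D]

WB = [2, 4]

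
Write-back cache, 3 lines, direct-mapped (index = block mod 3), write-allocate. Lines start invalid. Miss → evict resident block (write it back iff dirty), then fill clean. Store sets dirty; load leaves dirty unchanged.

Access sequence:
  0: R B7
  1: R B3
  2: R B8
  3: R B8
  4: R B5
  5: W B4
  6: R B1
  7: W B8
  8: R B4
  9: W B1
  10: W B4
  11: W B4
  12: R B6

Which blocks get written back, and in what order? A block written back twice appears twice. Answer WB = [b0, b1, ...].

WB = [4, 1]

0: R B7 -> L1 miss  d=-]
1: R B3 -> L0 miss  d=-]
2: R B8 -> L2 miss  d=-]
3: R B8 -> L2 hit  d=-]
4: R B5 -> L2 miss  d=-]
5: W B4 -> L1 miss  d=D]
6: R B1 -> L1 miss wb->B4  d=-]
7: W B8 -> L2 miss  d=D]
8: R B4 -> L1 miss  d=-]
9: W B1 -> L1 miss  d=D]
10: W B4 -> L1 miss wb->B1  d=D]
11: W B4 -> L1 hit  d=D]
12: R B6 -> L0 miss  d=-]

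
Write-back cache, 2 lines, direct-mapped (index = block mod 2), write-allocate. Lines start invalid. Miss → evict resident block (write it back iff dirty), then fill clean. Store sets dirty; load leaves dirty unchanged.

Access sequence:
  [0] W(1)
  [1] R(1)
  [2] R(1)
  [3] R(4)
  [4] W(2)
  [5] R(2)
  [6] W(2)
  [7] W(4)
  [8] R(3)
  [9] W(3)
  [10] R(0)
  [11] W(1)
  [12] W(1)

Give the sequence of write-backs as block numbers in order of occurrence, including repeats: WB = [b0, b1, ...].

WB = [2, 1, 4, 3]

0: W B1 → L1 miss [D]
1: R B1 → L1 hit [D]
2: R B1 → L1 hit [D]
3: R B4 → L0 miss [-]
4: W B2 → L0 miss [D]
5: R B2 → L0 hit [D]
6: W B2 → L0 hit [D]
7: W B4 → L0 miss wb→B2 [D]
8: R B3 → L1 miss wb→B1 [-]
9: W B3 → L1 hit [D]
10: R B0 → L0 miss wb→B4 [-]
11: W B1 → L1 miss wb→B3 [D]
12: W B1 → L1 hit [D]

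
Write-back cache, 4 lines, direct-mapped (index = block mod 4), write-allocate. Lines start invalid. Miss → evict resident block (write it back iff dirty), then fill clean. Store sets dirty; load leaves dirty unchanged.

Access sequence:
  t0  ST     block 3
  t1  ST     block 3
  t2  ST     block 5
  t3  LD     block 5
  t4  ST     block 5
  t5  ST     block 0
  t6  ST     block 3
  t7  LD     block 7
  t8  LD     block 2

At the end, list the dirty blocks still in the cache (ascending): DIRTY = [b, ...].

DIRTY = [0, 5]

  0 | W B3 → L3 miss [D]
  1 | W B3 → L3 hit [D]
  2 | W B5 → L1 miss [D]
  3 | R B5 → L1 hit [D]
  4 | W B5 → L1 hit [D]
  5 | W B0 → L0 miss [D]
  6 | W B3 → L3 hit [D]
  7 | R B7 → L3 miss wb→B3 [-]
  8 | R B2 → L2 miss [-]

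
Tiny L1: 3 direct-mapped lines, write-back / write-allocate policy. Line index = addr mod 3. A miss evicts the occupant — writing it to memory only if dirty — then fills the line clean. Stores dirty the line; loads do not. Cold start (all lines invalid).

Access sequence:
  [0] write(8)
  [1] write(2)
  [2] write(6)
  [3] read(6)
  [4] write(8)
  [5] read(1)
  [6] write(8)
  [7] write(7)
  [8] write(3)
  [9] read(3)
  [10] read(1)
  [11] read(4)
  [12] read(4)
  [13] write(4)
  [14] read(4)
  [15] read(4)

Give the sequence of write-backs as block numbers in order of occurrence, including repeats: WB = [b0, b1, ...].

  0 | W B8 → L2 miss [D]
  1 | W B2 → L2 miss wb→B8 [D]
  2 | W B6 → L0 miss [D]
  3 | R B6 → L0 hit [D]
  4 | W B8 → L2 miss wb→B2 [D]
  5 | R B1 → L1 miss [-]
  6 | W B8 → L2 hit [D]
  7 | W B7 → L1 miss [D]
  8 | W B3 → L0 miss wb→B6 [D]
  9 | R B3 → L0 hit [D]
  10 | R B1 → L1 miss wb→B7 [-]
  11 | R B4 → L1 miss [-]
  12 | R B4 → L1 hit [-]
  13 | W B4 → L1 hit [D]
  14 | R B4 → L1 hit [D]
  15 | R B4 → L1 hit [D]

WB = [8, 2, 6, 7]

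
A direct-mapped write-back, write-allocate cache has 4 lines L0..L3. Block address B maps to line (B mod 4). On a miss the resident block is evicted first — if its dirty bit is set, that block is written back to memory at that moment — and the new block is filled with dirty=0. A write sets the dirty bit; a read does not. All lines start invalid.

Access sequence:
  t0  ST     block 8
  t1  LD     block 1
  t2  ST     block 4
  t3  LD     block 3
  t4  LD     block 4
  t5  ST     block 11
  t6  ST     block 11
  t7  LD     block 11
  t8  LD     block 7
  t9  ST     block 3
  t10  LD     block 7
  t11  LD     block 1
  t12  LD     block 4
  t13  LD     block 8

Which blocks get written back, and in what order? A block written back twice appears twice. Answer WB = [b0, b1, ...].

WB = [8, 11, 3, 4]

0: W B8 → L0 miss [D]
1: R B1 → L1 miss [-]
2: W B4 → L0 miss wb→B8 [D]
3: R B3 → L3 miss [-]
4: R B4 → L0 hit [D]
5: W B11 → L3 miss [D]
6: W B11 → L3 hit [D]
7: R B11 → L3 hit [D]
8: R B7 → L3 miss wb→B11 [-]
9: W B3 → L3 miss [D]
10: R B7 → L3 miss wb→B3 [-]
11: R B1 → L1 hit [-]
12: R B4 → L0 hit [D]
13: R B8 → L0 miss wb→B4 [-]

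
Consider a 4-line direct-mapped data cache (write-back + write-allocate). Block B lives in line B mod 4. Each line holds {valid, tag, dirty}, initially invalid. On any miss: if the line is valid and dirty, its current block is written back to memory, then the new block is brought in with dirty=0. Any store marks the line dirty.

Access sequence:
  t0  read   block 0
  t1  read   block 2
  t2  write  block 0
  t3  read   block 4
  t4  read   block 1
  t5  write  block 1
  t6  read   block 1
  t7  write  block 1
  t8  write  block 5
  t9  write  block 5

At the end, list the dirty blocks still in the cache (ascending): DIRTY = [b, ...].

DIRTY = [5]

  0 | R B0 → L0 miss [-]
  1 | R B2 → L2 miss [-]
  2 | W B0 → L0 hit [D]
  3 | R B4 → L0 miss wb→B0 [-]
  4 | R B1 → L1 miss [-]
  5 | W B1 → L1 hit [D]
  6 | R B1 → L1 hit [D]
  7 | W B1 → L1 hit [D]
  8 | W B5 → L1 miss wb→B1 [D]
  9 | W B5 → L1 hit [D]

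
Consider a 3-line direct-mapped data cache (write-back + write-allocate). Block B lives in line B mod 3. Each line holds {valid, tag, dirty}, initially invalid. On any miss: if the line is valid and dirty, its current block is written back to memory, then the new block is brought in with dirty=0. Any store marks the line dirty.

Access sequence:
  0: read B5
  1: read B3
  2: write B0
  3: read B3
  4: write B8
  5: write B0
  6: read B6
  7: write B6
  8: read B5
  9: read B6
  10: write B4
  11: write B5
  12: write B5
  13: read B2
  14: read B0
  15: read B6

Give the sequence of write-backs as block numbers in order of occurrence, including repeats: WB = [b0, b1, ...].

WB = [0, 0, 8, 5, 6]

0: R B5 → L2 miss [-]
1: R B3 → L0 miss [-]
2: W B0 → L0 miss [D]
3: R B3 → L0 miss wb→B0 [-]
4: W B8 → L2 miss [D]
5: W B0 → L0 miss [D]
6: R B6 → L0 miss wb→B0 [-]
7: W B6 → L0 hit [D]
8: R B5 → L2 miss wb→B8 [-]
9: R B6 → L0 hit [D]
10: W B4 → L1 miss [D]
11: W B5 → L2 hit [D]
12: W B5 → L2 hit [D]
13: R B2 → L2 miss wb→B5 [-]
14: R B0 → L0 miss wb→B6 [-]
15: R B6 → L0 miss [-]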